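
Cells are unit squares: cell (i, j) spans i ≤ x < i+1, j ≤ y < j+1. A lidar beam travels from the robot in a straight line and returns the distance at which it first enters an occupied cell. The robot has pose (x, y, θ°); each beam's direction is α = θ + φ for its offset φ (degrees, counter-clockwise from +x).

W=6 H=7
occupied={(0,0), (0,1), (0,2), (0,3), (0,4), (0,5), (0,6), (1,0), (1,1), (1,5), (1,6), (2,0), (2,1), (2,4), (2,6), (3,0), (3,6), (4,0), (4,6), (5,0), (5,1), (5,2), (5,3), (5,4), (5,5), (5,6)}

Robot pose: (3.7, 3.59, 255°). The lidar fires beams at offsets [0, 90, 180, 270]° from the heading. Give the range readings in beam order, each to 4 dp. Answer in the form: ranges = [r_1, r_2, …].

beam 1: φ=0°, α=255°
  dir = (cos 255°, sin 255°) = (-0.2588, -0.9659); from cell (3,3)
  next x-line at t=2.7046, next y-line at t=0.6108; Δt_x=3.8637, Δt_y=1.0353
    y: enter (3,2) at t=0.6108
    y: enter (3,1) at t=1.6461
    y: enter (3,0) at t=2.6814 ← occupied
  → r_1 = 2.6814
beam 2: φ=90°, α=345°
  dir = (cos 345°, sin 345°) = (0.9659, -0.2588); from cell (3,3)
  next x-line at t=0.3106, next y-line at t=2.2796; Δt_x=1.0353, Δt_y=3.8637
    x: enter (4,3) at t=0.3106
    x: enter (5,3) at t=1.3459 ← occupied
  → r_2 = 1.3459
beam 3: φ=180°, α=75°
  dir = (cos 75°, sin 75°) = (0.2588, 0.9659); from cell (3,3)
  next x-line at t=1.1591, next y-line at t=0.4245; Δt_x=3.8637, Δt_y=1.0353
    y: enter (3,4) at t=0.4245
    x: enter (4,4) at t=1.1591
    y: enter (4,5) at t=1.4597
    y: enter (4,6) at t=2.4950 ← occupied
  → r_3 = 2.4950
beam 4: φ=270°, α=165°
  dir = (cos 165°, sin 165°) = (-0.9659, 0.2588); from cell (3,3)
  next x-line at t=0.7247, next y-line at t=1.5841; Δt_x=1.0353, Δt_y=3.8637
    x: enter (2,3) at t=0.7247
    y: enter (2,4) at t=1.5841 ← occupied
  → r_4 = 1.5841

ranges = [2.6814, 1.3459, 2.4950, 1.5841]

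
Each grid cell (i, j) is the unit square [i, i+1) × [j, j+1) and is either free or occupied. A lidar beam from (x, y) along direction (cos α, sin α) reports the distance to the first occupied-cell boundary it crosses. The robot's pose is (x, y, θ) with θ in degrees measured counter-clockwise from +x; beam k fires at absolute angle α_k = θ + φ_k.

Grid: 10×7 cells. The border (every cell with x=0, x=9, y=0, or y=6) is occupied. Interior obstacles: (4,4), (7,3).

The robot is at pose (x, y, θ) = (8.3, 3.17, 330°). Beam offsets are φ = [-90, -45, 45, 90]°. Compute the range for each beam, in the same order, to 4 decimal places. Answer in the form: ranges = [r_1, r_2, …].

beam 1: φ=-90°, α=240°
  direction (-0.5000, -0.8660); cell (8,3); t to first gridline: x 0.6000, y 0.1963 (then +2.0000 / +1.1547)
    (8,2) via y @ 0.1963
    (7,2) via x @ 0.6000
    (7,1) via y @ 1.3510
    (7,0) via y @ 2.5057  # hit
  → r_1 = 2.5057
beam 2: φ=-45°, α=285°
  direction (0.2588, -0.9659); cell (8,3); t to first gridline: x 2.7046, y 0.1760 (then +3.8637 / +1.0353)
    (8,2) via y @ 0.1760
    (8,1) via y @ 1.2113
    (8,0) via y @ 2.2465  # hit
  → r_2 = 2.2465
beam 3: φ=45°, α=15°
  direction (0.9659, 0.2588); cell (8,3); t to first gridline: x 0.7247, y 3.2069 (then +1.0353 / +3.8637)
    (9,3) via x @ 0.7247  # hit
  → r_3 = 0.7247
beam 4: φ=90°, α=60°
  direction (0.5000, 0.8660); cell (8,3); t to first gridline: x 1.4000, y 0.9584 (then +2.0000 / +1.1547)
    (8,4) via y @ 0.9584
    (9,4) via x @ 1.4000  # hit
  → r_4 = 1.4000

ranges = [2.5057, 2.2465, 0.7247, 1.4000]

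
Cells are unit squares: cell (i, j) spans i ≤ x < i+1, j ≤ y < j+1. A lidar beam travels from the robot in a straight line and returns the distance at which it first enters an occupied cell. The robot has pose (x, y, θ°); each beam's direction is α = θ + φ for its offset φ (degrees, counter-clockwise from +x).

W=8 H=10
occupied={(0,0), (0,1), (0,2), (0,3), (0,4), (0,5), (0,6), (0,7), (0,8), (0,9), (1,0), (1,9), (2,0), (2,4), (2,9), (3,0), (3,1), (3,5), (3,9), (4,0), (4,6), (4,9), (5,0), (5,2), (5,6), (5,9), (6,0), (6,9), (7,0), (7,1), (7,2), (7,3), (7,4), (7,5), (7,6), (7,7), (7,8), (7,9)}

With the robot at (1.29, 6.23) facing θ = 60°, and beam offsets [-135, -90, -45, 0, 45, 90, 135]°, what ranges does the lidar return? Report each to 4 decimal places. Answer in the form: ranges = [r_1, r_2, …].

beam 1: φ=-135°, α=285°
  cosα=0.2588 sinα=-0.9659 | (1,6) | tMaxX 2.7432 tMaxY 0.2381 | tΔX 3.8637 tΔY 1.0353
    t=0.2381 [y] (1,5)
    t=1.2734 [y] (1,4)
    t=2.3087 [y] (1,3)
    t=2.7432 [x] (2,3)
    t=3.3439 [y] (2,2)
    t=4.3792 [y] (2,1)
    t=5.4145 [y] (2,0) — stop
  → r_1 = 5.4145
beam 2: φ=-90°, α=330°
  cosα=0.8660 sinα=-0.5000 | (1,6) | tMaxX 0.8198 tMaxY 0.4600 | tΔX 1.1547 tΔY 2.0000
    t=0.4600 [y] (1,5)
    t=0.8198 [x] (2,5)
    t=1.9745 [x] (3,5) — stop
  → r_2 = 1.9745
beam 3: φ=-45°, α=15°
  cosα=0.9659 sinα=0.2588 | (1,6) | tMaxX 0.7350 tMaxY 2.9751 | tΔX 1.0353 tΔY 3.8637
    t=0.7350 [x] (2,6)
    t=1.7703 [x] (3,6)
    t=2.8056 [x] (4,6) — stop
  → r_3 = 2.8056
beam 4: φ=0°, α=60°
  cosα=0.5000 sinα=0.8660 | (1,6) | tMaxX 1.4200 tMaxY 0.8891 | tΔX 2.0000 tΔY 1.1547
    t=0.8891 [y] (1,7)
    t=1.4200 [x] (2,7)
    t=2.0438 [y] (2,8)
    t=3.1985 [y] (2,9) — stop
  → r_4 = 3.1985
beam 5: φ=45°, α=105°
  cosα=-0.2588 sinα=0.9659 | (1,6) | tMaxX 1.1205 tMaxY 0.7972 | tΔX 3.8637 tΔY 1.0353
    t=0.7972 [y] (1,7)
    t=1.1205 [x] (0,7) — stop
  → r_5 = 1.1205
beam 6: φ=90°, α=150°
  cosα=-0.8660 sinα=0.5000 | (1,6) | tMaxX 0.3349 tMaxY 1.5400 | tΔX 1.1547 tΔY 2.0000
    t=0.3349 [x] (0,6) — stop
  → r_6 = 0.3349
beam 7: φ=135°, α=195°
  cosα=-0.9659 sinα=-0.2588 | (1,6) | tMaxX 0.3002 tMaxY 0.8887 | tΔX 1.0353 tΔY 3.8637
    t=0.3002 [x] (0,6) — stop
  → r_7 = 0.3002

ranges = [5.4145, 1.9745, 2.8056, 3.1985, 1.1205, 0.3349, 0.3002]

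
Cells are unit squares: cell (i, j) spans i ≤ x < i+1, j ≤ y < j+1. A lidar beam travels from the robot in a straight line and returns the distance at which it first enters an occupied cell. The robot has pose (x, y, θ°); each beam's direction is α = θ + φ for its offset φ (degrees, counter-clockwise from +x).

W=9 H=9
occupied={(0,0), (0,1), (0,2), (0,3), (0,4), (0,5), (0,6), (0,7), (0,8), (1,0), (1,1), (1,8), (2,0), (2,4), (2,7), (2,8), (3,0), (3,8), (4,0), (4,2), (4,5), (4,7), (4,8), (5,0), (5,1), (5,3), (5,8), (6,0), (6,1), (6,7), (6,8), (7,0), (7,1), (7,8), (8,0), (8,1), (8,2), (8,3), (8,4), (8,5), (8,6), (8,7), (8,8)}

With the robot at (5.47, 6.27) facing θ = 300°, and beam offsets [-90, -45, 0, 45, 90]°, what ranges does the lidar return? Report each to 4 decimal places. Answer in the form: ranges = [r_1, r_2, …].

ranges = [0.5427, 3.3854, 4.9306, 2.6192, 1.4600]

beam 1: φ=-90°, α=210°
  d=(-0.8660,-0.5000)  start (5,6)  tX=0.5427 tY=0.5400  stride 1/|dx|=1.1547 1/|dy|=2.0000
    cross y-line → (5,5), t=0.5400
    cross x-line → (4,5), t=0.5427 (wall)
  → r_1 = 0.5427
beam 2: φ=-45°, α=255°
  d=(-0.2588,-0.9659)  start (5,6)  tX=1.8159 tY=0.2795  stride 1/|dx|=3.8637 1/|dy|=1.0353
    cross y-line → (5,5), t=0.2795
    cross y-line → (5,4), t=1.3148
    cross x-line → (4,4), t=1.8159
    cross y-line → (4,3), t=2.3501
    cross y-line → (4,2), t=3.3854 (wall)
  → r_2 = 3.3854
beam 3: φ=0°, α=300°
  d=(0.5000,-0.8660)  start (5,6)  tX=1.0600 tY=0.3118  stride 1/|dx|=2.0000 1/|dy|=1.1547
    cross y-line → (5,5), t=0.3118
    cross x-line → (6,5), t=1.0600
    cross y-line → (6,4), t=1.4665
    cross y-line → (6,3), t=2.6212
    cross x-line → (7,3), t=3.0600
    cross y-line → (7,2), t=3.7759
    cross y-line → (7,1), t=4.9306 (wall)
  → r_3 = 4.9306
beam 4: φ=45°, α=345°
  d=(0.9659,-0.2588)  start (5,6)  tX=0.5487 tY=1.0432  stride 1/|dx|=1.0353 1/|dy|=3.8637
    cross x-line → (6,6), t=0.5487
    cross y-line → (6,5), t=1.0432
    cross x-line → (7,5), t=1.5840
    cross x-line → (8,5), t=2.6192 (wall)
  → r_4 = 2.6192
beam 5: φ=90°, α=30°
  d=(0.8660,0.5000)  start (5,6)  tX=0.6120 tY=1.4600  stride 1/|dx|=1.1547 1/|dy|=2.0000
    cross x-line → (6,6), t=0.6120
    cross y-line → (6,7), t=1.4600 (wall)
  → r_5 = 1.4600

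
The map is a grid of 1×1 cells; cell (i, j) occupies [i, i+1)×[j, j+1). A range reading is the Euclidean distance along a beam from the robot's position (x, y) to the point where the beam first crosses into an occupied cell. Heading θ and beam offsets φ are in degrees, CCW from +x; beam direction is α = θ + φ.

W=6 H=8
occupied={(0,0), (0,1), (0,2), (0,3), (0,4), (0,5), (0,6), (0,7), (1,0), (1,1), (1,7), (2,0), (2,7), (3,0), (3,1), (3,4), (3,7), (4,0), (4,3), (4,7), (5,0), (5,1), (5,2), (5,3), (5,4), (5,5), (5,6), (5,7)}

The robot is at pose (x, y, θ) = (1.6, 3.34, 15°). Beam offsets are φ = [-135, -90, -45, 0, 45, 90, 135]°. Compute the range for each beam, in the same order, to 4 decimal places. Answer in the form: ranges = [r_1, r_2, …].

ranges = [1.2000, 1.3873, 2.6800, 2.4847, 4.2262, 2.3182, 0.6928]

beam 1: φ=-135°, α=240°
  cosα=-0.5000 sinα=-0.8660 | (1,3) | tMaxX 1.2000 tMaxY 0.3926 | tΔX 2.0000 tΔY 1.1547
    t=0.3926 [y] (1,2)
    t=1.2000 [x] (0,2) — stop
  → r_1 = 1.2000
beam 2: φ=-90°, α=285°
  cosα=0.2588 sinα=-0.9659 | (1,3) | tMaxX 1.5455 tMaxY 0.3520 | tΔX 3.8637 tΔY 1.0353
    t=0.3520 [y] (1,2)
    t=1.3873 [y] (1,1) — stop
  → r_2 = 1.3873
beam 3: φ=-45°, α=330°
  cosα=0.8660 sinα=-0.5000 | (1,3) | tMaxX 0.4619 tMaxY 0.6800 | tΔX 1.1547 tΔY 2.0000
    t=0.4619 [x] (2,3)
    t=0.6800 [y] (2,2)
    t=1.6166 [x] (3,2)
    t=2.6800 [y] (3,1) — stop
  → r_3 = 2.6800
beam 4: φ=0°, α=15°
  cosα=0.9659 sinα=0.2588 | (1,3) | tMaxX 0.4141 tMaxY 2.5500 | tΔX 1.0353 tΔY 3.8637
    t=0.4141 [x] (2,3)
    t=1.4494 [x] (3,3)
    t=2.4847 [x] (4,3) — stop
  → r_4 = 2.4847
beam 5: φ=45°, α=60°
  cosα=0.5000 sinα=0.8660 | (1,3) | tMaxX 0.8000 tMaxY 0.7621 | tΔX 2.0000 tΔY 1.1547
    t=0.7621 [y] (1,4)
    t=0.8000 [x] (2,4)
    t=1.9168 [y] (2,5)
    t=2.8000 [x] (3,5)
    t=3.0715 [y] (3,6)
    t=4.2262 [y] (3,7) — stop
  → r_5 = 4.2262
beam 6: φ=90°, α=105°
  cosα=-0.2588 sinα=0.9659 | (1,3) | tMaxX 2.3182 tMaxY 0.6833 | tΔX 3.8637 tΔY 1.0353
    t=0.6833 [y] (1,4)
    t=1.7186 [y] (1,5)
    t=2.3182 [x] (0,5) — stop
  → r_6 = 2.3182
beam 7: φ=135°, α=150°
  cosα=-0.8660 sinα=0.5000 | (1,3) | tMaxX 0.6928 tMaxY 1.3200 | tΔX 1.1547 tΔY 2.0000
    t=0.6928 [x] (0,3) — stop
  → r_7 = 0.6928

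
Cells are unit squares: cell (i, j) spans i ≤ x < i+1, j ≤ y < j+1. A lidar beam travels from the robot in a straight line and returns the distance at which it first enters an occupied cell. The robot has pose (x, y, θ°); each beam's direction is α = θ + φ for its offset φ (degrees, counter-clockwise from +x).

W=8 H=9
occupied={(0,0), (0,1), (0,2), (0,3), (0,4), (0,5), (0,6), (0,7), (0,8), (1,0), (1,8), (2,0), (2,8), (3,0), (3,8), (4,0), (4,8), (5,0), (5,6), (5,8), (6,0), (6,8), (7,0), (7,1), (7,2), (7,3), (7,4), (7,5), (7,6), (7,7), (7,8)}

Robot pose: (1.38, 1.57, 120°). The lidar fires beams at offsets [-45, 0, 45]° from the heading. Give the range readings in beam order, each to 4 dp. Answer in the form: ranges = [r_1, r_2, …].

ranges = [6.6568, 0.7600, 0.3934]

beam 1: φ=-45°, α=75°
  direction (0.2588, 0.9659); cell (1,1); t to first gridline: x 2.3955, y 0.4452 (then +3.8637 / +1.0353)
    (1,2) via y @ 0.4452
    (1,3) via y @ 1.4804
    (2,3) via x @ 2.3955
    (2,4) via y @ 2.5157
    (2,5) via y @ 3.5510
    (2,6) via y @ 4.5863
    (2,7) via y @ 5.6215
    (3,7) via x @ 6.2592
    (3,8) via y @ 6.6568  # hit
  → r_1 = 6.6568
beam 2: φ=0°, α=120°
  direction (-0.5000, 0.8660); cell (1,1); t to first gridline: x 0.7600, y 0.4965 (then +2.0000 / +1.1547)
    (1,2) via y @ 0.4965
    (0,2) via x @ 0.7600  # hit
  → r_2 = 0.7600
beam 3: φ=45°, α=165°
  direction (-0.9659, 0.2588); cell (1,1); t to first gridline: x 0.3934, y 1.6614 (then +1.0353 / +3.8637)
    (0,1) via x @ 0.3934  # hit
  → r_3 = 0.3934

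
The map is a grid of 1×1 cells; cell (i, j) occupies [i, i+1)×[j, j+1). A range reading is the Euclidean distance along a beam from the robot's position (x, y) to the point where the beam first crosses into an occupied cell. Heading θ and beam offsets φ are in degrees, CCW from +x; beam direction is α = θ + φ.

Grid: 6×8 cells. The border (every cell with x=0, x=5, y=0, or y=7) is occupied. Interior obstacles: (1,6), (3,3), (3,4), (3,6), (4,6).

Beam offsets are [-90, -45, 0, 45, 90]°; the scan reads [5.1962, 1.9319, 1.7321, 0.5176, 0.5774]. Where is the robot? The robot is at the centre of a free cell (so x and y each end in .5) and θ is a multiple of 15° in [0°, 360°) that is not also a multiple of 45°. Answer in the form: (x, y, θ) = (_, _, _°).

Enumerate (i+0.5, j+0.5, θ) over the 19 free cells and 16 admissible headings. For each, cast all 5 beams and compare to the given ranges.
  (4.5, 5.5, 60°): beam 1 = 0.5774 ≠ 5.1962 ✗
  (4.5, 2.5, 15°): beam 1 = 1.5529 ≠ 5.1962 ✗
  (4.5, 4.5, 75°): beam 1 = 0.5176 ≠ 5.1962 ✗
  (3.5, 5.5, 210°): beam 1 = 0.5774 ≠ 5.1962 ✗
  (1.5, 5.5, 345°): beam 1 = 1.9319 ≠ 5.1962 ✗
  …
  (1.5, 5.5, 30°): r_1=5.1962, r_2=1.9319, r_3=1.7321, r_4=0.5176, r_5=0.5774 — all match ✓
No second candidate reproduces the full scan.

(x, y, θ) = (1.5, 5.5, 30°)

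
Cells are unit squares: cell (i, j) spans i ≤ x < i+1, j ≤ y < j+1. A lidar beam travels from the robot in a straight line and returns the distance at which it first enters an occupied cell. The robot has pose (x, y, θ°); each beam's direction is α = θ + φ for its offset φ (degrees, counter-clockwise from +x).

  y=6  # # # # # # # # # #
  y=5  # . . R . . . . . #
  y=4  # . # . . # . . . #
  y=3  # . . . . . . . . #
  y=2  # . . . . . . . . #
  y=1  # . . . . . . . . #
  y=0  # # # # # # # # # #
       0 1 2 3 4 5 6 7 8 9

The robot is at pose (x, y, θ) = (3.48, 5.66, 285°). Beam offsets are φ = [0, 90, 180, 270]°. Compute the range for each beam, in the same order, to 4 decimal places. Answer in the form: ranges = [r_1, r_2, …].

beam 1: φ=0°, α=285°
  dir = (cos 285°, sin 285°) = (0.2588, -0.9659); from cell (3,5)
  next x-line at t=2.0091, next y-line at t=0.6833; Δt_x=3.8637, Δt_y=1.0353
    y: enter (3,4) at t=0.6833
    y: enter (3,3) at t=1.7186
    x: enter (4,3) at t=2.0091
    y: enter (4,2) at t=2.7538
    y: enter (4,1) at t=3.7891
    y: enter (4,0) at t=4.8244 ← occupied
  → r_1 = 4.8244
beam 2: φ=90°, α=15°
  dir = (cos 15°, sin 15°) = (0.9659, 0.2588); from cell (3,5)
  next x-line at t=0.5383, next y-line at t=1.3137; Δt_x=1.0353, Δt_y=3.8637
    x: enter (4,5) at t=0.5383
    y: enter (4,6) at t=1.3137 ← occupied
  → r_2 = 1.3137
beam 3: φ=180°, α=105°
  dir = (cos 105°, sin 105°) = (-0.2588, 0.9659); from cell (3,5)
  next x-line at t=1.8546, next y-line at t=0.3520; Δt_x=3.8637, Δt_y=1.0353
    y: enter (3,6) at t=0.3520 ← occupied
  → r_3 = 0.3520
beam 4: φ=270°, α=195°
  dir = (cos 195°, sin 195°) = (-0.9659, -0.2588); from cell (3,5)
  next x-line at t=0.4969, next y-line at t=2.5500; Δt_x=1.0353, Δt_y=3.8637
    x: enter (2,5) at t=0.4969
    x: enter (1,5) at t=1.5322
    y: enter (1,4) at t=2.5500
    x: enter (0,4) at t=2.5675 ← occupied
  → r_4 = 2.5675

ranges = [4.8244, 1.3137, 0.3520, 2.5675]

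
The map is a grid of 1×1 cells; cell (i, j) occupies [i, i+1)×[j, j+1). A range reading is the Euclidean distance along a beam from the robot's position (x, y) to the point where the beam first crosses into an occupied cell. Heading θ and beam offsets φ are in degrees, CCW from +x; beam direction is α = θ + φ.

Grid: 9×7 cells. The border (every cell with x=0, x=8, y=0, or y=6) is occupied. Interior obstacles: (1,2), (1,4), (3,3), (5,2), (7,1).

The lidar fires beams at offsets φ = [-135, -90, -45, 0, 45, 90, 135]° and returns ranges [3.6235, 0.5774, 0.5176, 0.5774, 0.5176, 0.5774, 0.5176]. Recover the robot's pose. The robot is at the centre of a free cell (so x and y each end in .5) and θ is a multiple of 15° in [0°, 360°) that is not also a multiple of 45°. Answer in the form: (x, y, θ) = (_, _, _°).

The pose lattice has 30·16 = 480 candidates. Test each by forward raycasting.
  (7.5, 4.5, 210°): beam 1 = 1.5529 ≠ 3.6235 ✗
  (6.5, 3.5, 210°): beam 1 = 2.5882 ≠ 3.6235 ✗
  (2.5, 1.5, 105°): beam 1 = 1.0000 ≠ 3.6235 ✗
  (3.5, 1.5, 30°): beam 1 = 0.5176 ≠ 3.6235 ✗
  …
  (1.5, 1.5, 150°): r_1=3.6235, r_2=0.5774, r_3=0.5176, r_4=0.5774, r_5=0.5176, r_6=0.5774, r_7=0.5176 — all match ✓
Unique over the lattice → pose = (1.5, 1.5, 150°).

(x, y, θ) = (1.5, 1.5, 150°)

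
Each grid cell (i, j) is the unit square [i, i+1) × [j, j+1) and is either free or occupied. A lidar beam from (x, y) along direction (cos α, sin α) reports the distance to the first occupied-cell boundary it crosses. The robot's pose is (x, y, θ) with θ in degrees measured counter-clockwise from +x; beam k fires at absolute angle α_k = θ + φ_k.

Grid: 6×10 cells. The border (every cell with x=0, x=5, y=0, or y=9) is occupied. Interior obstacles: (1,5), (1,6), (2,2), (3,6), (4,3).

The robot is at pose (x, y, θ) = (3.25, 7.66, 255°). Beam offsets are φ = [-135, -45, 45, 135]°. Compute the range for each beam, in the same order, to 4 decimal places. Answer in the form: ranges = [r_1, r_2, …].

ranges = [1.5473, 1.4434, 0.7621, 2.0207]

beam 1: φ=-135°, α=120°
  dir = (cos 120°, sin 120°) = (-0.5000, 0.8660); from cell (3,7)
  next x-line at t=0.5000, next y-line at t=0.3926; Δt_x=2.0000, Δt_y=1.1547
    y: enter (3,8) at t=0.3926
    x: enter (2,8) at t=0.5000
    y: enter (2,9) at t=1.5473 ← occupied
  → r_1 = 1.5473
beam 2: φ=-45°, α=210°
  dir = (cos 210°, sin 210°) = (-0.8660, -0.5000); from cell (3,7)
  next x-line at t=0.2887, next y-line at t=1.3200; Δt_x=1.1547, Δt_y=2.0000
    x: enter (2,7) at t=0.2887
    y: enter (2,6) at t=1.3200
    x: enter (1,6) at t=1.4434 ← occupied
  → r_2 = 1.4434
beam 3: φ=45°, α=300°
  dir = (cos 300°, sin 300°) = (0.5000, -0.8660); from cell (3,7)
  next x-line at t=1.5000, next y-line at t=0.7621; Δt_x=2.0000, Δt_y=1.1547
    y: enter (3,6) at t=0.7621 ← occupied
  → r_3 = 0.7621
beam 4: φ=135°, α=30°
  dir = (cos 30°, sin 30°) = (0.8660, 0.5000); from cell (3,7)
  next x-line at t=0.8660, next y-line at t=0.6800; Δt_x=1.1547, Δt_y=2.0000
    y: enter (3,8) at t=0.6800
    x: enter (4,8) at t=0.8660
    x: enter (5,8) at t=2.0207 ← occupied
  → r_4 = 2.0207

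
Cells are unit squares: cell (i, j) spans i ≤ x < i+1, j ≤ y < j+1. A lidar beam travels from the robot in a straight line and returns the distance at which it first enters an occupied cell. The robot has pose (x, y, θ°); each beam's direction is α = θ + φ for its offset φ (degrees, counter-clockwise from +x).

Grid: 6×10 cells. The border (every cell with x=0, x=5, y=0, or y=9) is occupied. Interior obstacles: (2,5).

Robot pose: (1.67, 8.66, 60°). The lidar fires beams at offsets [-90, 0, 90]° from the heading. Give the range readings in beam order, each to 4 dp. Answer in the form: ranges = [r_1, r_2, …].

ranges = [3.8452, 0.3926, 0.6800]

beam 1: φ=-90°, α=330°
  dir = (cos 330°, sin 330°) = (0.8660, -0.5000); from cell (1,8)
  next x-line at t=0.3811, next y-line at t=1.3200; Δt_x=1.1547, Δt_y=2.0000
    x: enter (2,8) at t=0.3811
    y: enter (2,7) at t=1.3200
    x: enter (3,7) at t=1.5358
    x: enter (4,7) at t=2.6905
    y: enter (4,6) at t=3.3200
    x: enter (5,6) at t=3.8452 ← occupied
  → r_1 = 3.8452
beam 2: φ=0°, α=60°
  dir = (cos 60°, sin 60°) = (0.5000, 0.8660); from cell (1,8)
  next x-line at t=0.6600, next y-line at t=0.3926; Δt_x=2.0000, Δt_y=1.1547
    y: enter (1,9) at t=0.3926 ← occupied
  → r_2 = 0.3926
beam 3: φ=90°, α=150°
  dir = (cos 150°, sin 150°) = (-0.8660, 0.5000); from cell (1,8)
  next x-line at t=0.7736, next y-line at t=0.6800; Δt_x=1.1547, Δt_y=2.0000
    y: enter (1,9) at t=0.6800 ← occupied
  → r_3 = 0.6800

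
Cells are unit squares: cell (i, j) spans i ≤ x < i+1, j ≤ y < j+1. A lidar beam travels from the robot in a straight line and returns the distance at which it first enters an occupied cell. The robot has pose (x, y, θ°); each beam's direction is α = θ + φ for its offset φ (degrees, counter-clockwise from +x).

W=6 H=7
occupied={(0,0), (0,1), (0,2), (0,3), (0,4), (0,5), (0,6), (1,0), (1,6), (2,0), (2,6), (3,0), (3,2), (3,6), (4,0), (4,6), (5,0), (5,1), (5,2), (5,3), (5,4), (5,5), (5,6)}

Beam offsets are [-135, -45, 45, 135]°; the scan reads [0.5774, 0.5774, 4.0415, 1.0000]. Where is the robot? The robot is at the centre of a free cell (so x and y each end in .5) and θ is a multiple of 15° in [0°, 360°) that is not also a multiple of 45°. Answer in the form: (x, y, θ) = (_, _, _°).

Enumerate (i+0.5, j+0.5, θ) over the 19 free cells and 16 admissible headings. For each, cast all 4 beams and compare to the given ranges.
  (3.5, 3.5, 210°): beam 1 = 2.5882 ≠ 0.5774 ✗
  (4.5, 5.5, 105°): beam 3 = 1.0000 ≠ 4.0415 ✗
  (1.5, 2.5, 210°): beam 1 = 3.6235 ≠ 0.5774 ✗
  (3.5, 1.5, 345°): beam 1 = 1.0000 ≠ 0.5774 ✗
  …
  (4.5, 5.5, 165°): r_1=0.5774, r_2=0.5774, r_3=4.0415, r_4=1.0000 — all match ✓
Unique over the lattice → pose = (4.5, 5.5, 165°).

(x, y, θ) = (4.5, 5.5, 165°)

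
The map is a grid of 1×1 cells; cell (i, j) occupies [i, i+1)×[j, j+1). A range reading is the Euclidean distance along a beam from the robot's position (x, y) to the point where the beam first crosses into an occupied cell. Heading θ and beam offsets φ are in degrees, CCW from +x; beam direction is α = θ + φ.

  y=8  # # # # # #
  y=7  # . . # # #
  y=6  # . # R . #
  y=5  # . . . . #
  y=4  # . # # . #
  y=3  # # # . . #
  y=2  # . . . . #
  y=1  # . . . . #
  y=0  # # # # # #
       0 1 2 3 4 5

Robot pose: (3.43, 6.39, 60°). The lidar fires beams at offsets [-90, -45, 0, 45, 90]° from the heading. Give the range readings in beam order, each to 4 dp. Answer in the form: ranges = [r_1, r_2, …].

beam 1: φ=-90°, α=330°
  d=(0.8660,-0.5000)  start (3,6)  tX=0.6582 tY=0.7800  stride 1/|dx|=1.1547 1/|dy|=2.0000
    cross x-line → (4,6), t=0.6582
    cross y-line → (4,5), t=0.7800
    cross x-line → (5,5), t=1.8129 (wall)
  → r_1 = 1.8129
beam 2: φ=-45°, α=15°
  d=(0.9659,0.2588)  start (3,6)  tX=0.5901 tY=2.3569  stride 1/|dx|=1.0353 1/|dy|=3.8637
    cross x-line → (4,6), t=0.5901
    cross x-line → (5,6), t=1.6254 (wall)
  → r_2 = 1.6254
beam 3: φ=0°, α=60°
  d=(0.5000,0.8660)  start (3,6)  tX=1.1400 tY=0.7044  stride 1/|dx|=2.0000 1/|dy|=1.1547
    cross y-line → (3,7), t=0.7044 (wall)
  → r_3 = 0.7044
beam 4: φ=45°, α=105°
  d=(-0.2588,0.9659)  start (3,6)  tX=1.6614 tY=0.6315  stride 1/|dx|=3.8637 1/|dy|=1.0353
    cross y-line → (3,7), t=0.6315 (wall)
  → r_4 = 0.6315
beam 5: φ=90°, α=150°
  d=(-0.8660,0.5000)  start (3,6)  tX=0.4965 tY=1.2200  stride 1/|dx|=1.1547 1/|dy|=2.0000
    cross x-line → (2,6), t=0.4965 (wall)
  → r_5 = 0.4965

ranges = [1.8129, 1.6254, 0.7044, 0.6315, 0.4965]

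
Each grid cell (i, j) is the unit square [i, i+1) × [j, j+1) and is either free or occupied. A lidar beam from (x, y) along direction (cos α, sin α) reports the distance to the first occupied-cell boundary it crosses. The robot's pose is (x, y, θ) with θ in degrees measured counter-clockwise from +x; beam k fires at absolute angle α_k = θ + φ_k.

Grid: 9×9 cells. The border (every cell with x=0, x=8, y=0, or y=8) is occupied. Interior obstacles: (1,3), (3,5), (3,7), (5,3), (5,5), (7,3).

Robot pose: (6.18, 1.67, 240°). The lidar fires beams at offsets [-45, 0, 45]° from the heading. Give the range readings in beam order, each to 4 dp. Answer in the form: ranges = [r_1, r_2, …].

ranges = [2.5887, 0.7736, 0.6936]

beam 1: φ=-45°, α=195°
  direction (-0.9659, -0.2588); cell (6,1); t to first gridline: x 0.1863, y 2.5887 (then +1.0353 / +3.8637)
    (5,1) via x @ 0.1863
    (4,1) via x @ 1.2216
    (3,1) via x @ 2.2569
    (3,0) via y @ 2.5887  # hit
  → r_1 = 2.5887
beam 2: φ=0°, α=240°
  direction (-0.5000, -0.8660); cell (6,1); t to first gridline: x 0.3600, y 0.7736 (then +2.0000 / +1.1547)
    (5,1) via x @ 0.3600
    (5,0) via y @ 0.7736  # hit
  → r_2 = 0.7736
beam 3: φ=45°, α=285°
  direction (0.2588, -0.9659); cell (6,1); t to first gridline: x 3.1682, y 0.6936 (then +3.8637 / +1.0353)
    (6,0) via y @ 0.6936  # hit
  → r_3 = 0.6936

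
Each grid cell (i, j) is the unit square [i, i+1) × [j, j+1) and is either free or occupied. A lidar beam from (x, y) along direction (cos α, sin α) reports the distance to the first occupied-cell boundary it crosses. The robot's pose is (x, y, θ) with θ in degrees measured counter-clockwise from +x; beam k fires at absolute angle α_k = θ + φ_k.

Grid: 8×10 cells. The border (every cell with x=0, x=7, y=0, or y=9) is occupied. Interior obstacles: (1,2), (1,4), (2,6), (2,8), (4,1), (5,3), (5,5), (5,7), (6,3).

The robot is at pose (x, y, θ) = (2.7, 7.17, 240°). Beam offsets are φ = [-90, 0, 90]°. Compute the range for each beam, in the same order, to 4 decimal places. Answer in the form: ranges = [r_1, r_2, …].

ranges = [1.9630, 0.1963, 0.3400]

beam 1: φ=-90°, α=150°
  d=(-0.8660,0.5000)  start (2,7)  tX=0.8083 tY=1.6600  stride 1/|dx|=1.1547 1/|dy|=2.0000
    cross x-line → (1,7), t=0.8083
    cross y-line → (1,8), t=1.6600
    cross x-line → (0,8), t=1.9630 (wall)
  → r_1 = 1.9630
beam 2: φ=0°, α=240°
  d=(-0.5000,-0.8660)  start (2,7)  tX=1.4000 tY=0.1963  stride 1/|dx|=2.0000 1/|dy|=1.1547
    cross y-line → (2,6), t=0.1963 (wall)
  → r_2 = 0.1963
beam 3: φ=90°, α=330°
  d=(0.8660,-0.5000)  start (2,7)  tX=0.3464 tY=0.3400  stride 1/|dx|=1.1547 1/|dy|=2.0000
    cross y-line → (2,6), t=0.3400 (wall)
  → r_3 = 0.3400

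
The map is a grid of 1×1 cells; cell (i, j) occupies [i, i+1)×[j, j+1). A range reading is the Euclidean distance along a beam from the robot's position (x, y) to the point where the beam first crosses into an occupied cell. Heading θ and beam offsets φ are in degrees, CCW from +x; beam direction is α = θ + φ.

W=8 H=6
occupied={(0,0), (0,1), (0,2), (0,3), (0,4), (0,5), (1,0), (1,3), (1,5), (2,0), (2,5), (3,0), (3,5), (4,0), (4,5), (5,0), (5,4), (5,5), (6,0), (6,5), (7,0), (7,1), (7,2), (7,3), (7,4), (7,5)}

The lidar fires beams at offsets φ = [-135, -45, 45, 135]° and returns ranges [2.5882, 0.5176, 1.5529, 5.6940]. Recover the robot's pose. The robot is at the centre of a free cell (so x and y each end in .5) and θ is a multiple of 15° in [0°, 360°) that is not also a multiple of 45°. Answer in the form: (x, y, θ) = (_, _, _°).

Candidates: 22 free-cell centres × 16 headings = 352 poses. Raycast each; keep the one whose scan matches to 4 dp.
  (3.5, 3.5, 75°): beam 1 = 2.8868 ≠ 2.5882 ✗
  (2.5, 3.5, 255°): beam 1 = 1.7321 ≠ 2.5882 ✗
  (3.5, 2.5, 255°): beam 1 = 2.8868 ≠ 2.5882 ✗
  …
  (6.5, 3.5, 30°): r_1=2.5882, r_2=0.5176, r_3=1.5529, r_4=5.6940 — all match ✓
Unique over the lattice → pose = (6.5, 3.5, 30°).

(x, y, θ) = (6.5, 3.5, 30°)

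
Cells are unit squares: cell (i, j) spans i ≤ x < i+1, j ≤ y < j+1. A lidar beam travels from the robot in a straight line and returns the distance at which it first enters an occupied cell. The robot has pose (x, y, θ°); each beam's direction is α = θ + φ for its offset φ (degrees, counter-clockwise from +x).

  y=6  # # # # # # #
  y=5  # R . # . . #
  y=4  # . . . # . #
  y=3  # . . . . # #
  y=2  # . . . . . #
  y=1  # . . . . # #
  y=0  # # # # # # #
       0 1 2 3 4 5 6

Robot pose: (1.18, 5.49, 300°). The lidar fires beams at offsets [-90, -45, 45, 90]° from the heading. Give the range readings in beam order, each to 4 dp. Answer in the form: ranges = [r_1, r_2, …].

ranges = [0.2078, 0.6955, 1.8842, 1.0200]

beam 1: φ=-90°, α=210°
  cosα=-0.8660 sinα=-0.5000 | (1,5) | tMaxX 0.2078 tMaxY 0.9800 | tΔX 1.1547 tΔY 2.0000
    t=0.2078 [x] (0,5) — stop
  → r_1 = 0.2078
beam 2: φ=-45°, α=255°
  cosα=-0.2588 sinα=-0.9659 | (1,5) | tMaxX 0.6955 tMaxY 0.5073 | tΔX 3.8637 tΔY 1.0353
    t=0.5073 [y] (1,4)
    t=0.6955 [x] (0,4) — stop
  → r_2 = 0.6955
beam 3: φ=45°, α=345°
  cosα=0.9659 sinα=-0.2588 | (1,5) | tMaxX 0.8489 tMaxY 1.8932 | tΔX 1.0353 tΔY 3.8637
    t=0.8489 [x] (2,5)
    t=1.8842 [x] (3,5) — stop
  → r_3 = 1.8842
beam 4: φ=90°, α=30°
  cosα=0.8660 sinα=0.5000 | (1,5) | tMaxX 0.9469 tMaxY 1.0200 | tΔX 1.1547 tΔY 2.0000
    t=0.9469 [x] (2,5)
    t=1.0200 [y] (2,6) — stop
  → r_4 = 1.0200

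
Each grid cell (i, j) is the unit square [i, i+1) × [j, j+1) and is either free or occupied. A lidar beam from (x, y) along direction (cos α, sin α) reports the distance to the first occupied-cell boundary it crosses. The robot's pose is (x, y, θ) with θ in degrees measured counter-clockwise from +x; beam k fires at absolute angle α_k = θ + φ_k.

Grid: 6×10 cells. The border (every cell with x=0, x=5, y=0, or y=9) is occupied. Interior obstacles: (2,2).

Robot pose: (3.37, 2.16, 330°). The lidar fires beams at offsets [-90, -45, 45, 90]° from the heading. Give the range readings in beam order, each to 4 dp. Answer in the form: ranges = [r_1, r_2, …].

ranges = [1.3395, 1.2009, 1.6875, 3.2600]

beam 1: φ=-90°, α=240°
  cosα=-0.5000 sinα=-0.8660 | (3,2) | tMaxX 0.7400 tMaxY 0.1848 | tΔX 2.0000 tΔY 1.1547
    t=0.1848 [y] (3,1)
    t=0.7400 [x] (2,1)
    t=1.3395 [y] (2,0) — stop
  → r_1 = 1.3395
beam 2: φ=-45°, α=285°
  cosα=0.2588 sinα=-0.9659 | (3,2) | tMaxX 2.4341 tMaxY 0.1656 | tΔX 3.8637 tΔY 1.0353
    t=0.1656 [y] (3,1)
    t=1.2009 [y] (3,0) — stop
  → r_2 = 1.2009
beam 3: φ=45°, α=15°
  cosα=0.9659 sinα=0.2588 | (3,2) | tMaxX 0.6522 tMaxY 3.2455 | tΔX 1.0353 tΔY 3.8637
    t=0.6522 [x] (4,2)
    t=1.6875 [x] (5,2) — stop
  → r_3 = 1.6875
beam 4: φ=90°, α=60°
  cosα=0.5000 sinα=0.8660 | (3,2) | tMaxX 1.2600 tMaxY 0.9699 | tΔX 2.0000 tΔY 1.1547
    t=0.9699 [y] (3,3)
    t=1.2600 [x] (4,3)
    t=2.1246 [y] (4,4)
    t=3.2600 [x] (5,4) — stop
  → r_4 = 3.2600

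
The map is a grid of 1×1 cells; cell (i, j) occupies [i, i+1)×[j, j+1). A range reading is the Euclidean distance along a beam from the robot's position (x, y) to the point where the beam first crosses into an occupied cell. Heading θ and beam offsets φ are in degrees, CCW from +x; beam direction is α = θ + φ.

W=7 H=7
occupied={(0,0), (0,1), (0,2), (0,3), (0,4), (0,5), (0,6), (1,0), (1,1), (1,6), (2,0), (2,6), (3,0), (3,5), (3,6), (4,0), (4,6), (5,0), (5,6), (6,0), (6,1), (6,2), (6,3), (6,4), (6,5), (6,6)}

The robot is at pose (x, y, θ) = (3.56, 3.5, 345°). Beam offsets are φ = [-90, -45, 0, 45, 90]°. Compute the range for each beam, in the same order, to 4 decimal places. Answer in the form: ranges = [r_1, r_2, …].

beam 1: φ=-90°, α=255°
  dir = (cos 255°, sin 255°) = (-0.2588, -0.9659); from cell (3,3)
  next x-line at t=2.1637, next y-line at t=0.5176; Δt_x=3.8637, Δt_y=1.0353
    y: enter (3,2) at t=0.5176
    y: enter (3,1) at t=1.5529
    x: enter (2,1) at t=2.1637
    y: enter (2,0) at t=2.5882 ← occupied
  → r_1 = 2.5882
beam 2: φ=-45°, α=300°
  dir = (cos 300°, sin 300°) = (0.5000, -0.8660); from cell (3,3)
  next x-line at t=0.8800, next y-line at t=0.5774; Δt_x=2.0000, Δt_y=1.1547
    y: enter (3,2) at t=0.5774
    x: enter (4,2) at t=0.8800
    y: enter (4,1) at t=1.7321
    x: enter (5,1) at t=2.8800
    y: enter (5,0) at t=2.8868 ← occupied
  → r_2 = 2.8868
beam 3: φ=0°, α=345°
  dir = (cos 345°, sin 345°) = (0.9659, -0.2588); from cell (3,3)
  next x-line at t=0.4555, next y-line at t=1.9319; Δt_x=1.0353, Δt_y=3.8637
    x: enter (4,3) at t=0.4555
    x: enter (5,3) at t=1.4908
    y: enter (5,2) at t=1.9319
    x: enter (6,2) at t=2.5261 ← occupied
  → r_3 = 2.5261
beam 4: φ=45°, α=30°
  dir = (cos 30°, sin 30°) = (0.8660, 0.5000); from cell (3,3)
  next x-line at t=0.5081, next y-line at t=1.0000; Δt_x=1.1547, Δt_y=2.0000
    x: enter (4,3) at t=0.5081
    y: enter (4,4) at t=1.0000
    x: enter (5,4) at t=1.6628
    x: enter (6,4) at t=2.8175 ← occupied
  → r_4 = 2.8175
beam 5: φ=90°, α=75°
  dir = (cos 75°, sin 75°) = (0.2588, 0.9659); from cell (3,3)
  next x-line at t=1.7000, next y-line at t=0.5176; Δt_x=3.8637, Δt_y=1.0353
    y: enter (3,4) at t=0.5176
    y: enter (3,5) at t=1.5529 ← occupied
  → r_5 = 1.5529

ranges = [2.5882, 2.8868, 2.5261, 2.8175, 1.5529]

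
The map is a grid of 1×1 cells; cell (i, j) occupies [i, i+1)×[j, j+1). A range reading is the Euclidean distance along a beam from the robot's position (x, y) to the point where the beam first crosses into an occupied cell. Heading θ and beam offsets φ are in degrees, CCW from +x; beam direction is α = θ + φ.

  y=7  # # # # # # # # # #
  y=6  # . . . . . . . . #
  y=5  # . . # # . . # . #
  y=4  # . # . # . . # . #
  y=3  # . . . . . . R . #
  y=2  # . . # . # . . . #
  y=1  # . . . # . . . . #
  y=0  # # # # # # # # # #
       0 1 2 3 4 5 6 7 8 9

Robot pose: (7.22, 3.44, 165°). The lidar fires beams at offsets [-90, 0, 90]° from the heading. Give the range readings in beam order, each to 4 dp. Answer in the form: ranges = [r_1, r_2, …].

ranges = [0.5798, 2.2983, 2.5261]

beam 1: φ=-90°, α=75°
  d=(0.2588,0.9659)  start (7,3)  tX=3.0137 tY=0.5798  stride 1/|dx|=3.8637 1/|dy|=1.0353
    cross y-line → (7,4), t=0.5798 (wall)
  → r_1 = 0.5798
beam 2: φ=0°, α=165°
  d=(-0.9659,0.2588)  start (7,3)  tX=0.2278 tY=2.1637  stride 1/|dx|=1.0353 1/|dy|=3.8637
    cross x-line → (6,3), t=0.2278
    cross x-line → (5,3), t=1.2630
    cross y-line → (5,4), t=2.1637
    cross x-line → (4,4), t=2.2983 (wall)
  → r_2 = 2.2983
beam 3: φ=90°, α=255°
  d=(-0.2588,-0.9659)  start (7,3)  tX=0.8500 tY=0.4555  stride 1/|dx|=3.8637 1/|dy|=1.0353
    cross y-line → (7,2), t=0.4555
    cross x-line → (6,2), t=0.8500
    cross y-line → (6,1), t=1.4908
    cross y-line → (6,0), t=2.5261 (wall)
  → r_3 = 2.5261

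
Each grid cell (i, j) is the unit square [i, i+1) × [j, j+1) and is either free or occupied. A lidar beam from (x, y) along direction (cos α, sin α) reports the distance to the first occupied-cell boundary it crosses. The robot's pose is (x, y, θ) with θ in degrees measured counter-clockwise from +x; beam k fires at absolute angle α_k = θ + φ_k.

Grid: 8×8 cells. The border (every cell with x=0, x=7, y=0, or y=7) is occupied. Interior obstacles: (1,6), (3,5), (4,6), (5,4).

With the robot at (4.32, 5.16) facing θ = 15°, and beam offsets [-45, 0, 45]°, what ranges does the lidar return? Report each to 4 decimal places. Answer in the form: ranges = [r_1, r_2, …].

ranges = [0.7852, 2.7745, 0.9699]

beam 1: φ=-45°, α=330°
  direction (0.8660, -0.5000); cell (4,5); t to first gridline: x 0.7852, y 0.3200 (then +1.1547 / +2.0000)
    (4,4) via y @ 0.3200
    (5,4) via x @ 0.7852  # hit
  → r_1 = 0.7852
beam 2: φ=0°, α=15°
  direction (0.9659, 0.2588); cell (4,5); t to first gridline: x 0.7040, y 3.2455 (then +1.0353 / +3.8637)
    (5,5) via x @ 0.7040
    (6,5) via x @ 1.7393
    (7,5) via x @ 2.7745  # hit
  → r_2 = 2.7745
beam 3: φ=45°, α=60°
  direction (0.5000, 0.8660); cell (4,5); t to first gridline: x 1.3600, y 0.9699 (then +2.0000 / +1.1547)
    (4,6) via y @ 0.9699  # hit
  → r_3 = 0.9699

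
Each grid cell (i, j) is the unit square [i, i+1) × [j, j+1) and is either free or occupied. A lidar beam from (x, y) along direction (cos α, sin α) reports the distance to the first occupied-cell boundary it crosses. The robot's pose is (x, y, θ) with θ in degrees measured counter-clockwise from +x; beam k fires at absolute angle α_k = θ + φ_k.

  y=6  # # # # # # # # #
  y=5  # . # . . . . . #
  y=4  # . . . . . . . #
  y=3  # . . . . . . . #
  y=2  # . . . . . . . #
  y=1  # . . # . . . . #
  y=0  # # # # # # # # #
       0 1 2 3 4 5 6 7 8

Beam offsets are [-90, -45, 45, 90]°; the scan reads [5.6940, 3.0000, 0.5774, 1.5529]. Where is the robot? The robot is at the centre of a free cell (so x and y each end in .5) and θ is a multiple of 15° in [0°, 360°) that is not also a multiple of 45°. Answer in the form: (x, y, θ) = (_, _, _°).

(x, y, θ) = (2.5, 4.5, 75°)

The pose lattice has 33·16 = 528 candidates. Test each by forward raycasting.
  (2.5, 1.5, 255°): beam 1 = 1.5529 ≠ 5.6940 ✗
  (4.5, 3.5, 165°): beam 1 = 2.5882 ≠ 5.6940 ✗
  (1.5, 1.5, 330°): beam 1 = 0.5774 ≠ 5.6940 ✗
  (2.5, 4.5, 165°): beam 1 = 0.5176 ≠ 5.6940 ✗
  (5.5, 3.5, 300°): beam 1 = 5.0000 ≠ 5.6940 ✗
  …
  (2.5, 4.5, 75°): r_1=5.6940, r_2=3.0000, r_3=0.5774, r_4=1.5529 — all match ✓
Only this pose fits every beam.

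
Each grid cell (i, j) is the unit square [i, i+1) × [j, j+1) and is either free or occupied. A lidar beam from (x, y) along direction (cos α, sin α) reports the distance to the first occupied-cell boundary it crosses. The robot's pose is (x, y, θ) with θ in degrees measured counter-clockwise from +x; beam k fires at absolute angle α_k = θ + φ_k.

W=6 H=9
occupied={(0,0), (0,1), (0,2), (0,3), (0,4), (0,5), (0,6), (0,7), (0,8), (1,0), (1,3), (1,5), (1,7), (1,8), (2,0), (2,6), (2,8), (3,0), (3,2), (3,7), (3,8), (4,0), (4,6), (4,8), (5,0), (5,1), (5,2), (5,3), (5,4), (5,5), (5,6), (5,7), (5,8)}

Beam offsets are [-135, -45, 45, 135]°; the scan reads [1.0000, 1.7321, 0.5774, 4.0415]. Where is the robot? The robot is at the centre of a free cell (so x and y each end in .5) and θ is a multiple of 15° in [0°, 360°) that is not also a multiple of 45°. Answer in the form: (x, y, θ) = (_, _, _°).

Candidates: 21 free-cell centres × 16 headings = 336 poses. Raycast each; keep the one whose scan matches to 4 dp.
  (2.5, 7.5, 165°): beam 1 = 0.5774 ≠ 1.0000 ✗
  (4.5, 3.5, 105°): beam 1 = 0.5774 ≠ 1.0000 ✗
  (4.5, 5.5, 255°): beam 1 = 0.5774 ≠ 1.0000 ✗
  (3.5, 4.5, 210°): beam 1 = 1.9319 ≠ 1.0000 ✗
  (3.5, 1.5, 30°): beam 1 = 0.5176 ≠ 1.0000 ✗
  …
  (2.5, 2.5, 285°): r_1=1.0000, r_2=1.7321, r_3=0.5774, r_4=4.0415 — all match ✓
No second candidate reproduces the full scan.

(x, y, θ) = (2.5, 2.5, 285°)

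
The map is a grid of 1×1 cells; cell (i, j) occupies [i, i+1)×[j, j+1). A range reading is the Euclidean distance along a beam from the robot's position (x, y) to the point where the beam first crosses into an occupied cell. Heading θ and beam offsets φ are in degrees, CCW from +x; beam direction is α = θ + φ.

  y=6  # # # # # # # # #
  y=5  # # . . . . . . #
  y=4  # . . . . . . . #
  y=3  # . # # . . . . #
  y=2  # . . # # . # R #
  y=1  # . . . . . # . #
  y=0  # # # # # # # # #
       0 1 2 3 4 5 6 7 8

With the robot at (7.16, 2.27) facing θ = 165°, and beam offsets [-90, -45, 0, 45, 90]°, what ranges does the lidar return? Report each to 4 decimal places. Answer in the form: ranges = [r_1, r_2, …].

beam 1: φ=-90°, α=75°
  d=(0.2588,0.9659)  start (7,2)  tX=3.2455 tY=0.7558  stride 1/|dx|=3.8637 1/|dy|=1.0353
    cross y-line → (7,3), t=0.7558
    cross y-line → (7,4), t=1.7910
    cross y-line → (7,5), t=2.8263
    cross x-line → (8,5), t=3.2455 (wall)
  → r_1 = 3.2455
beam 2: φ=-45°, α=120°
  d=(-0.5000,0.8660)  start (7,2)  tX=0.3200 tY=0.8429  stride 1/|dx|=2.0000 1/|dy|=1.1547
    cross x-line → (6,2), t=0.3200 (wall)
  → r_2 = 0.3200
beam 3: φ=0°, α=165°
  d=(-0.9659,0.2588)  start (7,2)  tX=0.1656 tY=2.8205  stride 1/|dx|=1.0353 1/|dy|=3.8637
    cross x-line → (6,2), t=0.1656 (wall)
  → r_3 = 0.1656
beam 4: φ=45°, α=210°
  d=(-0.8660,-0.5000)  start (7,2)  tX=0.1848 tY=0.5400  stride 1/|dx|=1.1547 1/|dy|=2.0000
    cross x-line → (6,2), t=0.1848 (wall)
  → r_4 = 0.1848
beam 5: φ=90°, α=255°
  d=(-0.2588,-0.9659)  start (7,2)  tX=0.6182 tY=0.2795  stride 1/|dx|=3.8637 1/|dy|=1.0353
    cross y-line → (7,1), t=0.2795
    cross x-line → (6,1), t=0.6182 (wall)
  → r_5 = 0.6182

ranges = [3.2455, 0.3200, 0.1656, 0.1848, 0.6182]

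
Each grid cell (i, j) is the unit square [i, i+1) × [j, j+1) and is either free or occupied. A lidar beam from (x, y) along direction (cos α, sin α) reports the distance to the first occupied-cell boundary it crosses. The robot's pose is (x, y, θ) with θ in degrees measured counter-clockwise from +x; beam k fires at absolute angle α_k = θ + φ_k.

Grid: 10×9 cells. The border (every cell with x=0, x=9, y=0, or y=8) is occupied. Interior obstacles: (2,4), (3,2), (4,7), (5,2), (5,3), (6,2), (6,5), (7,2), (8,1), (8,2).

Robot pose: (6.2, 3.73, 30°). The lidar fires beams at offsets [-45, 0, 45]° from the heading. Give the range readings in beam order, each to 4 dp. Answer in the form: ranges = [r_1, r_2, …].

beam 1: φ=-45°, α=345°
  cosα=0.9659 sinα=-0.2588 | (6,3) | tMaxX 0.8282 tMaxY 2.8205 | tΔX 1.0353 tΔY 3.8637
    t=0.8282 [x] (7,3)
    t=1.8635 [x] (8,3)
    t=2.8205 [y] (8,2) — stop
  → r_1 = 2.8205
beam 2: φ=0°, α=30°
  cosα=0.8660 sinα=0.5000 | (6,3) | tMaxX 0.9238 tMaxY 0.5400 | tΔX 1.1547 tΔY 2.0000
    t=0.5400 [y] (6,4)
    t=0.9238 [x] (7,4)
    t=2.0785 [x] (8,4)
    t=2.5400 [y] (8,5)
    t=3.2332 [x] (9,5) — stop
  → r_2 = 3.2332
beam 3: φ=45°, α=75°
  cosα=0.2588 sinα=0.9659 | (6,3) | tMaxX 3.0910 tMaxY 0.2795 | tΔX 3.8637 tΔY 1.0353
    t=0.2795 [y] (6,4)
    t=1.3148 [y] (6,5) — stop
  → r_3 = 1.3148

ranges = [2.8205, 3.2332, 1.3148]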